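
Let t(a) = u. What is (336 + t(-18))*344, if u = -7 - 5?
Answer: 111456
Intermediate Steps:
u = -12
t(a) = -12
(336 + t(-18))*344 = (336 - 12)*344 = 324*344 = 111456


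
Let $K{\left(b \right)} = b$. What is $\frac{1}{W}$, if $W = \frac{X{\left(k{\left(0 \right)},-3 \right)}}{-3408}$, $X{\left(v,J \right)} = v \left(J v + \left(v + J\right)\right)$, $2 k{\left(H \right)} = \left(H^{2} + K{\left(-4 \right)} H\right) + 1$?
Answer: $1704$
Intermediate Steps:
$k{\left(H \right)} = \frac{1}{2} + \frac{H^{2}}{2} - 2 H$ ($k{\left(H \right)} = \frac{\left(H^{2} - 4 H\right) + 1}{2} = \frac{1 + H^{2} - 4 H}{2} = \frac{1}{2} + \frac{H^{2}}{2} - 2 H$)
$X{\left(v,J \right)} = v \left(J + v + J v\right)$ ($X{\left(v,J \right)} = v \left(J v + \left(J + v\right)\right) = v \left(J + v + J v\right)$)
$W = \frac{1}{1704}$ ($W = \frac{\left(\frac{1}{2} + \frac{0^{2}}{2} - 0\right) \left(-3 + \left(\frac{1}{2} + \frac{0^{2}}{2} - 0\right) - 3 \left(\frac{1}{2} + \frac{0^{2}}{2} - 0\right)\right)}{-3408} = \left(\frac{1}{2} + \frac{1}{2} \cdot 0 + 0\right) \left(-3 + \left(\frac{1}{2} + \frac{1}{2} \cdot 0 + 0\right) - 3 \left(\frac{1}{2} + \frac{1}{2} \cdot 0 + 0\right)\right) \left(- \frac{1}{3408}\right) = \left(\frac{1}{2} + 0 + 0\right) \left(-3 + \left(\frac{1}{2} + 0 + 0\right) - 3 \left(\frac{1}{2} + 0 + 0\right)\right) \left(- \frac{1}{3408}\right) = \frac{-3 + \frac{1}{2} - \frac{3}{2}}{2} \left(- \frac{1}{3408}\right) = \frac{1}{2} \left(-4\right) \left(- \frac{1}{3408}\right) = \left(-2\right) \left(- \frac{1}{3408}\right) = \frac{1}{1704} \approx 0.00058685$)
$\frac{1}{W} = \frac{1}{\frac{1}{1704}} = 1704$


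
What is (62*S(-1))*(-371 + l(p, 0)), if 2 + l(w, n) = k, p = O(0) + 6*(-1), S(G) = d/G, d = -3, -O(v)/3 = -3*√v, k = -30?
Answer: -74958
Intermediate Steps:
O(v) = 9*√v (O(v) = -(-9)*√v = 9*√v)
S(G) = -3/G
p = -6 (p = 9*√0 + 6*(-1) = 9*0 - 6 = 0 - 6 = -6)
l(w, n) = -32 (l(w, n) = -2 - 30 = -32)
(62*S(-1))*(-371 + l(p, 0)) = (62*(-3/(-1)))*(-371 - 32) = (62*(-3*(-1)))*(-403) = (62*3)*(-403) = 186*(-403) = -74958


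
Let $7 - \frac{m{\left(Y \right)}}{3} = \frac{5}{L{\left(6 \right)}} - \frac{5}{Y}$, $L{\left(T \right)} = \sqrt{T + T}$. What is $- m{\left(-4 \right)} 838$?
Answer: $- \frac{28911}{2} + 2095 \sqrt{3} \approx -10827.0$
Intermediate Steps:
$L{\left(T \right)} = \sqrt{2} \sqrt{T}$ ($L{\left(T \right)} = \sqrt{2 T} = \sqrt{2} \sqrt{T}$)
$m{\left(Y \right)} = 21 + \frac{15}{Y} - \frac{5 \sqrt{3}}{2}$ ($m{\left(Y \right)} = 21 - 3 \left(\frac{5}{\sqrt{2} \sqrt{6}} - \frac{5}{Y}\right) = 21 - 3 \left(\frac{5}{2 \sqrt{3}} - \frac{5}{Y}\right) = 21 - 3 \left(5 \frac{\sqrt{3}}{6} - \frac{5}{Y}\right) = 21 - 3 \left(\frac{5 \sqrt{3}}{6} - \frac{5}{Y}\right) = 21 - 3 \left(- \frac{5}{Y} + \frac{5 \sqrt{3}}{6}\right) = 21 - \left(- \frac{15}{Y} + \frac{5 \sqrt{3}}{2}\right) = 21 + \frac{15}{Y} - \frac{5 \sqrt{3}}{2}$)
$- m{\left(-4 \right)} 838 = - \left(21 + \frac{15}{-4} - \frac{5 \sqrt{3}}{2}\right) 838 = - \left(21 + 15 \left(- \frac{1}{4}\right) - \frac{5 \sqrt{3}}{2}\right) 838 = - \left(21 - \frac{15}{4} - \frac{5 \sqrt{3}}{2}\right) 838 = - \left(\frac{69}{4} - \frac{5 \sqrt{3}}{2}\right) 838 = - (\frac{28911}{2} - 2095 \sqrt{3}) = - \frac{28911}{2} + 2095 \sqrt{3}$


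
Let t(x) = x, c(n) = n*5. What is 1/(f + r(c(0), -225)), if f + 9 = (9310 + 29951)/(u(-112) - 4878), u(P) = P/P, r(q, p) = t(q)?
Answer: -4877/83154 ≈ -0.058650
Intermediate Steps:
c(n) = 5*n
r(q, p) = q
u(P) = 1
f = -83154/4877 (f = -9 + (9310 + 29951)/(1 - 4878) = -9 + 39261/(-4877) = -9 + 39261*(-1/4877) = -9 - 39261/4877 = -83154/4877 ≈ -17.050)
1/(f + r(c(0), -225)) = 1/(-83154/4877 + 5*0) = 1/(-83154/4877 + 0) = 1/(-83154/4877) = -4877/83154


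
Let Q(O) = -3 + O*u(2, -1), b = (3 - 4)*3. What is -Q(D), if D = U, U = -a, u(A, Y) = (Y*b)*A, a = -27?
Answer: -159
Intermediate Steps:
b = -3 (b = -1*3 = -3)
u(A, Y) = -3*A*Y (u(A, Y) = (Y*(-3))*A = (-3*Y)*A = -3*A*Y)
U = 27 (U = -1*(-27) = 27)
D = 27
Q(O) = -3 + 6*O (Q(O) = -3 + O*(-3*2*(-1)) = -3 + O*6 = -3 + 6*O)
-Q(D) = -(-3 + 6*27) = -(-3 + 162) = -1*159 = -159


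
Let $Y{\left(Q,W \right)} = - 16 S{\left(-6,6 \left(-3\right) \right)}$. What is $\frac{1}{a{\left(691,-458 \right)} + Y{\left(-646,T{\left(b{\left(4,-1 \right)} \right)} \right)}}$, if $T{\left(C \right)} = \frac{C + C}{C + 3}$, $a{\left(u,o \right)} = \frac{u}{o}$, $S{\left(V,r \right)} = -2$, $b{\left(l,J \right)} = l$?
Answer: $\frac{458}{13965} \approx 0.032796$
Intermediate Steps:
$T{\left(C \right)} = \frac{2 C}{3 + C}$
$Y{\left(Q,W \right)} = 32$ ($Y{\left(Q,W \right)} = \left(-16\right) \left(-2\right) = 32$)
$\frac{1}{a{\left(691,-458 \right)} + Y{\left(-646,T{\left(b{\left(4,-1 \right)} \right)} \right)}} = \frac{1}{\frac{691}{-458} + 32} = \frac{1}{691 \left(- \frac{1}{458}\right) + 32} = \frac{1}{- \frac{691}{458} + 32} = \frac{1}{\frac{13965}{458}} = \frac{458}{13965}$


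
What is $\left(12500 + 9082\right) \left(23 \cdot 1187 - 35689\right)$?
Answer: $-181029816$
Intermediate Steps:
$\left(12500 + 9082\right) \left(23 \cdot 1187 - 35689\right) = 21582 \left(27301 - 35689\right) = 21582 \left(-8388\right) = -181029816$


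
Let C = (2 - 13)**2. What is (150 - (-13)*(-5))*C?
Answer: 10285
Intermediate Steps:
C = 121 (C = (-11)**2 = 121)
(150 - (-13)*(-5))*C = (150 - (-13)*(-5))*121 = (150 - 1*65)*121 = (150 - 65)*121 = 85*121 = 10285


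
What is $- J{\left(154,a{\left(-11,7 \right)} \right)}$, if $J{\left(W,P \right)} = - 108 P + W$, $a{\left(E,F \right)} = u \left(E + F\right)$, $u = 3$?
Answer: $-1450$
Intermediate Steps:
$a{\left(E,F \right)} = 3 E + 3 F$ ($a{\left(E,F \right)} = 3 \left(E + F\right) = 3 E + 3 F$)
$J{\left(W,P \right)} = W - 108 P$
$- J{\left(154,a{\left(-11,7 \right)} \right)} = - (154 - 108 \left(3 \left(-11\right) + 3 \cdot 7\right)) = - (154 - 108 \left(-33 + 21\right)) = - (154 - -1296) = - (154 + 1296) = \left(-1\right) 1450 = -1450$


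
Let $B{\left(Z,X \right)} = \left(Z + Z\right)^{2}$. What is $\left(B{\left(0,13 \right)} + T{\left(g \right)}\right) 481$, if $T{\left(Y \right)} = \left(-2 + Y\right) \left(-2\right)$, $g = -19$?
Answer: $20202$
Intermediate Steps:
$B{\left(Z,X \right)} = 4 Z^{2}$ ($B{\left(Z,X \right)} = \left(2 Z\right)^{2} = 4 Z^{2}$)
$T{\left(Y \right)} = 4 - 2 Y$
$\left(B{\left(0,13 \right)} + T{\left(g \right)}\right) 481 = \left(4 \cdot 0^{2} + \left(4 - -38\right)\right) 481 = \left(4 \cdot 0 + \left(4 + 38\right)\right) 481 = \left(0 + 42\right) 481 = 42 \cdot 481 = 20202$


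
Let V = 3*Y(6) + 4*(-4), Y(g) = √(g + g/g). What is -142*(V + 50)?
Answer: -4828 - 426*√7 ≈ -5955.1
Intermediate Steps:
Y(g) = √(1 + g) (Y(g) = √(g + 1) = √(1 + g))
V = -16 + 3*√7 (V = 3*√(1 + 6) + 4*(-4) = 3*√7 - 16 = -16 + 3*√7 ≈ -8.0627)
-142*(V + 50) = -142*((-16 + 3*√7) + 50) = -142*(34 + 3*√7) = -4828 - 426*√7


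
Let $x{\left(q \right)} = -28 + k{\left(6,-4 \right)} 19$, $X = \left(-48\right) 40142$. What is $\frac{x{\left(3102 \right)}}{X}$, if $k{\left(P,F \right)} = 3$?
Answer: $- \frac{29}{1926816} \approx -1.5051 \cdot 10^{-5}$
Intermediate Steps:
$X = -1926816$
$x{\left(q \right)} = 29$ ($x{\left(q \right)} = -28 + 3 \cdot 19 = -28 + 57 = 29$)
$\frac{x{\left(3102 \right)}}{X} = \frac{29}{-1926816} = 29 \left(- \frac{1}{1926816}\right) = - \frac{29}{1926816}$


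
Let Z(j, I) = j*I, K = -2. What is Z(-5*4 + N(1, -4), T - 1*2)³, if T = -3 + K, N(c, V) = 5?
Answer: 1157625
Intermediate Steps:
T = -5 (T = -3 - 2 = -5)
Z(j, I) = I*j
Z(-5*4 + N(1, -4), T - 1*2)³ = ((-5 - 1*2)*(-5*4 + 5))³ = ((-5 - 2)*(-20 + 5))³ = (-7*(-15))³ = 105³ = 1157625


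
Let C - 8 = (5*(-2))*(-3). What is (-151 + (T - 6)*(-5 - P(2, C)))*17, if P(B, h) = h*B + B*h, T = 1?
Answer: 10778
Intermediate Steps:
C = 38 (C = 8 + (5*(-2))*(-3) = 8 - 10*(-3) = 8 + 30 = 38)
P(B, h) = 2*B*h (P(B, h) = B*h + B*h = 2*B*h)
(-151 + (T - 6)*(-5 - P(2, C)))*17 = (-151 + (1 - 6)*(-5 - 2*2*38))*17 = (-151 - 5*(-5 - 1*152))*17 = (-151 - 5*(-5 - 152))*17 = (-151 - 5*(-157))*17 = (-151 + 785)*17 = 634*17 = 10778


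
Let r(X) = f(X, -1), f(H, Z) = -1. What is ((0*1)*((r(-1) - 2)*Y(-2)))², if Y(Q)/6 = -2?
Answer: 0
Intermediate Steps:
Y(Q) = -12 (Y(Q) = 6*(-2) = -12)
r(X) = -1
((0*1)*((r(-1) - 2)*Y(-2)))² = ((0*1)*((-1 - 2)*(-12)))² = (0*(-3*(-12)))² = (0*36)² = 0² = 0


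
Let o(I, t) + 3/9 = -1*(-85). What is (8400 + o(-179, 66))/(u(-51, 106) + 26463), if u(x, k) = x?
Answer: 12727/39618 ≈ 0.32124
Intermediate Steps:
o(I, t) = 254/3 (o(I, t) = -⅓ - 1*(-85) = -⅓ + 85 = 254/3)
(8400 + o(-179, 66))/(u(-51, 106) + 26463) = (8400 + 254/3)/(-51 + 26463) = (25454/3)/26412 = (25454/3)*(1/26412) = 12727/39618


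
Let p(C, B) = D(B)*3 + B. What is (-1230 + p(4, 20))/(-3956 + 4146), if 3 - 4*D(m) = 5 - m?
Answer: -2393/380 ≈ -6.2974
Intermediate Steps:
D(m) = -½ + m/4 (D(m) = ¾ - (5 - m)/4 = ¾ + (-5/4 + m/4) = -½ + m/4)
p(C, B) = -3/2 + 7*B/4 (p(C, B) = (-½ + B/4)*3 + B = (-3/2 + 3*B/4) + B = -3/2 + 7*B/4)
(-1230 + p(4, 20))/(-3956 + 4146) = (-1230 + (-3/2 + (7/4)*20))/(-3956 + 4146) = (-1230 + (-3/2 + 35))/190 = (-1230 + 67/2)*(1/190) = -2393/2*1/190 = -2393/380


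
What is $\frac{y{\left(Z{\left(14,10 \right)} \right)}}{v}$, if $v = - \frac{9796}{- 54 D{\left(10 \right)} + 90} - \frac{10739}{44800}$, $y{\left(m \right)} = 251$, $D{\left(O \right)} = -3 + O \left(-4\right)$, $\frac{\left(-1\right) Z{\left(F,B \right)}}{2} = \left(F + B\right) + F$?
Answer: $- \frac{6780614400}{116190817} \approx -58.358$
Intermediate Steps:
$Z{\left(F,B \right)} = - 4 F - 2 B$ ($Z{\left(F,B \right)} = - 2 \left(\left(F + B\right) + F\right) = - 2 \left(\left(B + F\right) + F\right) = - 2 \left(B + 2 F\right) = - 4 F - 2 B$)
$D{\left(O \right)} = -3 - 4 O$
$v = - \frac{116190817}{27014400}$ ($v = - \frac{9796}{- 54 \left(-3 - 40\right) + 90} - \frac{10739}{44800} = - \frac{9796}{\left(-54\right) \left(-43\right) + 90} - \frac{10739}{44800} = - \frac{9796}{2322 + 90} - \frac{10739}{44800} = - \frac{9796}{2412} - \frac{10739}{44800} = \left(-9796\right) \frac{1}{2412} - \frac{10739}{44800} = - \frac{2449}{603} - \frac{10739}{44800} = - \frac{116190817}{27014400} \approx -4.3011$)
$\frac{y{\left(Z{\left(14,10 \right)} \right)}}{v} = \frac{251}{- \frac{116190817}{27014400}} = 251 \left(- \frac{27014400}{116190817}\right) = - \frac{6780614400}{116190817}$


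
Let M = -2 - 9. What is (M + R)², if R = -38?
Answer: 2401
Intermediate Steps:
M = -11
(M + R)² = (-11 - 38)² = (-49)² = 2401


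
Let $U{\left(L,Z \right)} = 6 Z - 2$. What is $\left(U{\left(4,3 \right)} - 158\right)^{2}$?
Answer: $20164$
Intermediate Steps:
$U{\left(L,Z \right)} = -2 + 6 Z$
$\left(U{\left(4,3 \right)} - 158\right)^{2} = \left(\left(-2 + 6 \cdot 3\right) - 158\right)^{2} = \left(\left(-2 + 18\right) - 158\right)^{2} = \left(16 - 158\right)^{2} = \left(-142\right)^{2} = 20164$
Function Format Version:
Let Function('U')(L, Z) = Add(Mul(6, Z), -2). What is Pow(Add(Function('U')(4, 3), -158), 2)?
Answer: 20164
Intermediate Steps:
Function('U')(L, Z) = Add(-2, Mul(6, Z))
Pow(Add(Function('U')(4, 3), -158), 2) = Pow(Add(Add(-2, Mul(6, 3)), -158), 2) = Pow(Add(Add(-2, 18), -158), 2) = Pow(Add(16, -158), 2) = Pow(-142, 2) = 20164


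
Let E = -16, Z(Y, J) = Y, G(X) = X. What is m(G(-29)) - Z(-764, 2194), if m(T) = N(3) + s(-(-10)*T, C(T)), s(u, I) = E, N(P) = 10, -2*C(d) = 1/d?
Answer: 758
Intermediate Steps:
C(d) = -1/(2*d)
s(u, I) = -16
m(T) = -6 (m(T) = 10 - 16 = -6)
m(G(-29)) - Z(-764, 2194) = -6 - 1*(-764) = -6 + 764 = 758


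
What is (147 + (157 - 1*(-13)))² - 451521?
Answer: -351032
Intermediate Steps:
(147 + (157 - 1*(-13)))² - 451521 = (147 + (157 + 13))² - 451521 = (147 + 170)² - 451521 = 317² - 451521 = 100489 - 451521 = -351032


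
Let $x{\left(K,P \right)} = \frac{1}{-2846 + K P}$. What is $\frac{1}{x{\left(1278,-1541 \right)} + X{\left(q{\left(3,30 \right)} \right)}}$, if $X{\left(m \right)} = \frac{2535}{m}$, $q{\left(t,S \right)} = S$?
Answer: $\frac{1972244}{166654617} \approx 0.011834$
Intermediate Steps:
$\frac{1}{x{\left(1278,-1541 \right)} + X{\left(q{\left(3,30 \right)} \right)}} = \frac{1}{\frac{1}{-2846 + 1278 \left(-1541\right)} + \frac{2535}{30}} = \frac{1}{\frac{1}{-2846 - 1969398} + 2535 \cdot \frac{1}{30}} = \frac{1}{\frac{1}{-1972244} + \frac{169}{2}} = \frac{1}{- \frac{1}{1972244} + \frac{169}{2}} = \frac{1}{\frac{166654617}{1972244}} = \frac{1972244}{166654617}$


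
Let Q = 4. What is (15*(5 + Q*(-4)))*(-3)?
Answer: 495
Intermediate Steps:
(15*(5 + Q*(-4)))*(-3) = (15*(5 + 4*(-4)))*(-3) = (15*(5 - 16))*(-3) = (15*(-11))*(-3) = -165*(-3) = 495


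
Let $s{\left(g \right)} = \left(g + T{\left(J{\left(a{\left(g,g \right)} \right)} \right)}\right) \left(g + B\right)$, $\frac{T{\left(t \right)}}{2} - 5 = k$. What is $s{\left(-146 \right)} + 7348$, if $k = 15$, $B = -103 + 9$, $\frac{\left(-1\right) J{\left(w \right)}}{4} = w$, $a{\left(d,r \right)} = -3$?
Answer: $32788$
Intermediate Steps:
$J{\left(w \right)} = - 4 w$
$B = -94$
$T{\left(t \right)} = 40$ ($T{\left(t \right)} = 10 + 2 \cdot 15 = 10 + 30 = 40$)
$s{\left(g \right)} = \left(-94 + g\right) \left(40 + g\right)$ ($s{\left(g \right)} = \left(g + 40\right) \left(g - 94\right) = \left(40 + g\right) \left(-94 + g\right) = \left(-94 + g\right) \left(40 + g\right)$)
$s{\left(-146 \right)} + 7348 = \left(-3760 + \left(-146\right)^{2} - -7884\right) + 7348 = \left(-3760 + 21316 + 7884\right) + 7348 = 25440 + 7348 = 32788$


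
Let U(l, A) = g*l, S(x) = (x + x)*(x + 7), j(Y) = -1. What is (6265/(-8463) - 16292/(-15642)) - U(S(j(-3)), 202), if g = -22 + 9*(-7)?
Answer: -3213950687/3151863 ≈ -1019.7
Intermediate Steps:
S(x) = 2*x*(7 + x) (S(x) = (2*x)*(7 + x) = 2*x*(7 + x))
g = -85 (g = -22 - 63 = -85)
U(l, A) = -85*l
(6265/(-8463) - 16292/(-15642)) - U(S(j(-3)), 202) = (6265/(-8463) - 16292/(-15642)) - (-85)*2*(-1)*(7 - 1) = (6265*(-1/8463) - 16292*(-1/15642)) - (-85)*2*(-1)*6 = (-895/1209 + 8146/7821) - (-85)*(-12) = 949573/3151863 - 1*1020 = 949573/3151863 - 1020 = -3213950687/3151863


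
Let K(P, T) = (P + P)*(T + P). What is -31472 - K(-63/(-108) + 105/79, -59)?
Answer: -14043888397/449352 ≈ -31254.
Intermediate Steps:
K(P, T) = 2*P*(P + T) (K(P, T) = (2*P)*(P + T) = 2*P*(P + T))
-31472 - K(-63/(-108) + 105/79, -59) = -31472 - 2*(-63/(-108) + 105/79)*((-63/(-108) + 105/79) - 59) = -31472 - 2*(-63*(-1/108) + 105*(1/79))*((-63*(-1/108) + 105*(1/79)) - 59) = -31472 - 2*(7/12 + 105/79)*((7/12 + 105/79) - 59) = -31472 - 2*1813*(1813/948 - 59)/948 = -31472 - 2*1813*(-54119)/(948*948) = -31472 - 1*(-98117747/449352) = -31472 + 98117747/449352 = -14043888397/449352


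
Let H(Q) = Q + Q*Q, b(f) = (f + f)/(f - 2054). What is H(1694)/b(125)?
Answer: -553879557/25 ≈ -2.2155e+7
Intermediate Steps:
b(f) = 2*f/(-2054 + f) (b(f) = (2*f)/(-2054 + f) = 2*f/(-2054 + f))
H(Q) = Q + Q²
H(1694)/b(125) = (1694*(1 + 1694))/((2*125/(-2054 + 125))) = (1694*1695)/((2*125/(-1929))) = 2871330/((2*125*(-1/1929))) = 2871330/(-250/1929) = 2871330*(-1929/250) = -553879557/25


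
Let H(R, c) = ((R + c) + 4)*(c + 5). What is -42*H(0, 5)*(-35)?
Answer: 132300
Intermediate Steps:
H(R, c) = (5 + c)*(4 + R + c) (H(R, c) = (4 + R + c)*(5 + c) = (5 + c)*(4 + R + c))
-42*H(0, 5)*(-35) = -42*(20 + 5² + 5*0 + 9*5 + 0*5)*(-35) = -42*(20 + 25 + 0 + 45 + 0)*(-35) = -42*90*(-35) = -3780*(-35) = 132300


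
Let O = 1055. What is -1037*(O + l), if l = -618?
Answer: -453169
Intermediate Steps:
-1037*(O + l) = -1037*(1055 - 618) = -1037*437 = -453169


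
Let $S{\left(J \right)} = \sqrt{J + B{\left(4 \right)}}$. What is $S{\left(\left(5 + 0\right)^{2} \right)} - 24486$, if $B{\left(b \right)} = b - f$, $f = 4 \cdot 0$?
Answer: $-24486 + \sqrt{29} \approx -24481.0$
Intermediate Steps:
$f = 0$
$B{\left(b \right)} = b$ ($B{\left(b \right)} = b - 0 = b + 0 = b$)
$S{\left(J \right)} = \sqrt{4 + J}$ ($S{\left(J \right)} = \sqrt{J + 4} = \sqrt{4 + J}$)
$S{\left(\left(5 + 0\right)^{2} \right)} - 24486 = \sqrt{4 + \left(5 + 0\right)^{2}} - 24486 = \sqrt{4 + 5^{2}} - 24486 = \sqrt{4 + 25} - 24486 = \sqrt{29} - 24486 = -24486 + \sqrt{29}$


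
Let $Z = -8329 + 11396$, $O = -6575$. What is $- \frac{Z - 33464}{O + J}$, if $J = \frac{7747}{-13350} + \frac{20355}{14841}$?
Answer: $- \frac{223054705850}{48241872601} \approx -4.6237$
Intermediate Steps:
$Z = 3067$
$J = \frac{5806149}{7338050}$ ($J = 7747 \left(- \frac{1}{13350}\right) + 20355 \cdot \frac{1}{14841} = - \frac{7747}{13350} + \frac{6785}{4947} = \frac{5806149}{7338050} \approx 0.79124$)
$- \frac{Z - 33464}{O + J} = - \frac{3067 - 33464}{-6575 + \frac{5806149}{7338050}} = - \frac{-30397}{- \frac{48241872601}{7338050}} = - \frac{\left(-30397\right) \left(-7338050\right)}{48241872601} = \left(-1\right) \frac{223054705850}{48241872601} = - \frac{223054705850}{48241872601}$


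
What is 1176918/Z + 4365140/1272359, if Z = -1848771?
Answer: 21270815642/7612622721 ≈ 2.7942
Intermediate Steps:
1176918/Z + 4365140/1272359 = 1176918/(-1848771) + 4365140/1272359 = 1176918*(-1/1848771) + 4365140*(1/1272359) = -392306/616257 + 42380/12353 = 21270815642/7612622721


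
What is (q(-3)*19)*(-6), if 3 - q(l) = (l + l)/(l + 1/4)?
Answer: -1026/11 ≈ -93.273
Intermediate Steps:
q(l) = 3 - 2*l/(¼ + l) (q(l) = 3 - (l + l)/(l + 1/4) = 3 - 2*l/(l + ¼) = 3 - 2*l/(¼ + l))
(q(-3)*19)*(-6) = (((3 + 4*(-3))/(1 + 4*(-3)))*19)*(-6) = (((3 - 12)/(1 - 12))*19)*(-6) = ((-9/(-11))*19)*(-6) = (-1/11*(-9)*19)*(-6) = ((9/11)*19)*(-6) = (171/11)*(-6) = -1026/11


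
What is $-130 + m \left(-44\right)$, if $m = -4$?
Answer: $46$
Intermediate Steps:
$-130 + m \left(-44\right) = -130 - -176 = -130 + 176 = 46$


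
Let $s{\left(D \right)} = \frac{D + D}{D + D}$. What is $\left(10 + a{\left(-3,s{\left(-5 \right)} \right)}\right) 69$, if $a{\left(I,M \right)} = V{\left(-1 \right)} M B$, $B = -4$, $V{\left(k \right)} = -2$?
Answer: $1242$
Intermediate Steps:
$s{\left(D \right)} = 1$ ($s{\left(D \right)} = \frac{2 D}{2 D} = 2 D \frac{1}{2 D} = 1$)
$a{\left(I,M \right)} = 8 M$ ($a{\left(I,M \right)} = - 2 M \left(-4\right) = 8 M$)
$\left(10 + a{\left(-3,s{\left(-5 \right)} \right)}\right) 69 = \left(10 + 8 \cdot 1\right) 69 = \left(10 + 8\right) 69 = 18 \cdot 69 = 1242$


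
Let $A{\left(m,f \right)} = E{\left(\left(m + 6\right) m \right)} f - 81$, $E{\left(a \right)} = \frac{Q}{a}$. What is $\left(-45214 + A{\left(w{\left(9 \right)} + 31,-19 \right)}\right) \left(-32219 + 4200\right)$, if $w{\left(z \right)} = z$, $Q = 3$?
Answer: $\frac{2335183510283}{1840} \approx 1.2691 \cdot 10^{9}$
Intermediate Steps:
$E{\left(a \right)} = \frac{3}{a}$
$A{\left(m,f \right)} = -81 + \frac{3 f}{m \left(6 + m\right)}$ ($A{\left(m,f \right)} = \frac{3}{\left(m + 6\right) m} f - 81 = \frac{3}{\left(6 + m\right) m} f - 81 = \frac{3}{m \left(6 + m\right)} f - 81 = \frac{3 f}{m \left(6 + m\right)} - 81 = -81 + \frac{3 f}{m \left(6 + m\right)}$)
$\left(-45214 + A{\left(w{\left(9 \right)} + 31,-19 \right)}\right) \left(-32219 + 4200\right) = \left(-45214 + \frac{3 \left(-19 - 27 \left(9 + 31\right) \left(6 + \left(9 + 31\right)\right)\right)}{\left(9 + 31\right) \left(6 + \left(9 + 31\right)\right)}\right) \left(-32219 + 4200\right) = \left(-45214 + \frac{3 \left(-19 - 1080 \left(6 + 40\right)\right)}{40 \left(6 + 40\right)}\right) \left(-28019\right) = \left(-45214 + 3 \cdot \frac{1}{40} \cdot \frac{1}{46} \left(-19 - 1080 \cdot 46\right)\right) \left(-28019\right) = \left(-45214 + 3 \cdot \frac{1}{40} \cdot \frac{1}{46} \left(-19 - 49680\right)\right) \left(-28019\right) = \left(-45214 + 3 \cdot \frac{1}{40} \cdot \frac{1}{46} \left(-49699\right)\right) \left(-28019\right) = \left(-45214 - \frac{149097}{1840}\right) \left(-28019\right) = \left(- \frac{83342857}{1840}\right) \left(-28019\right) = \frac{2335183510283}{1840}$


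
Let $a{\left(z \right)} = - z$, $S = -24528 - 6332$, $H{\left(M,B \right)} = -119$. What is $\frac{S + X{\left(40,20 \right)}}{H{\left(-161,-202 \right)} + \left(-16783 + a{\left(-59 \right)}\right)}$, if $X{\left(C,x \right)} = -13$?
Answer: $\frac{30873}{16843} \approx 1.833$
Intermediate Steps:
$S = -30860$
$\frac{S + X{\left(40,20 \right)}}{H{\left(-161,-202 \right)} + \left(-16783 + a{\left(-59 \right)}\right)} = \frac{-30860 - 13}{-119 - 16724} = - \frac{30873}{-119 + \left(-16783 + 59\right)} = - \frac{30873}{-119 - 16724} = - \frac{30873}{-16843} = \left(-30873\right) \left(- \frac{1}{16843}\right) = \frac{30873}{16843}$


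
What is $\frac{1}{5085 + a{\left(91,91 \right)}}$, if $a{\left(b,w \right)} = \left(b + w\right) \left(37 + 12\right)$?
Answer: $\frac{1}{14003} \approx 7.1413 \cdot 10^{-5}$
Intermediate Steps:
$a{\left(b,w \right)} = 49 b + 49 w$ ($a{\left(b,w \right)} = \left(b + w\right) 49 = 49 b + 49 w$)
$\frac{1}{5085 + a{\left(91,91 \right)}} = \frac{1}{5085 + \left(49 \cdot 91 + 49 \cdot 91\right)} = \frac{1}{5085 + \left(4459 + 4459\right)} = \frac{1}{5085 + 8918} = \frac{1}{14003}$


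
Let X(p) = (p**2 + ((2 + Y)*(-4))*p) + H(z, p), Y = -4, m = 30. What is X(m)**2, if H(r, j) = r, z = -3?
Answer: 1292769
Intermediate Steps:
X(p) = -3 + p**2 + 8*p (X(p) = (p**2 + ((2 - 4)*(-4))*p) - 3 = (p**2 + (-2*(-4))*p) - 3 = (p**2 + 8*p) - 3 = -3 + p**2 + 8*p)
X(m)**2 = (-3 + 30**2 + 8*30)**2 = (-3 + 900 + 240)**2 = 1137**2 = 1292769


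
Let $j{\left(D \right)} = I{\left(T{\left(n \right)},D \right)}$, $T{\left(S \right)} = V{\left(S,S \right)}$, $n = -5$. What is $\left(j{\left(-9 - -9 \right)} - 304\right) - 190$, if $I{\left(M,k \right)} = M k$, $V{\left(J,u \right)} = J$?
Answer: $-494$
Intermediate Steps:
$T{\left(S \right)} = S$
$j{\left(D \right)} = - 5 D$
$\left(j{\left(-9 - -9 \right)} - 304\right) - 190 = \left(- 5 \left(-9 - -9\right) - 304\right) - 190 = \left(- 5 \left(-9 + 9\right) - 304\right) - 190 = \left(\left(-5\right) 0 - 304\right) - 190 = \left(0 - 304\right) - 190 = -304 - 190 = -494$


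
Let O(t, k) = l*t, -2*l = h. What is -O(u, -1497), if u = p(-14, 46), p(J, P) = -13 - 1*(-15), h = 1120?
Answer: 1120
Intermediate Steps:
p(J, P) = 2 (p(J, P) = -13 + 15 = 2)
l = -560 (l = -½*1120 = -560)
u = 2
O(t, k) = -560*t
-O(u, -1497) = -(-560)*2 = -1*(-1120) = 1120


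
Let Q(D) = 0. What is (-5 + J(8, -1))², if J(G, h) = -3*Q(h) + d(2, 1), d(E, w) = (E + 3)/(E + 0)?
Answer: 25/4 ≈ 6.2500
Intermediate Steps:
d(E, w) = (3 + E)/E
J(G, h) = 5/2 (J(G, h) = -3*0 + (3 + 2)/2 = 0 + (½)*5 = 0 + 5/2 = 5/2)
(-5 + J(8, -1))² = (-5 + 5/2)² = (-5/2)² = 25/4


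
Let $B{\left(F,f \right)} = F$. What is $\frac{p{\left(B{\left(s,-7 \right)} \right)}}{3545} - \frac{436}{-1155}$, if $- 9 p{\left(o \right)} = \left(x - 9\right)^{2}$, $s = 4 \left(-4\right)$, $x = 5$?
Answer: $\frac{185228}{491337} \approx 0.37699$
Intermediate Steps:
$s = -16$
$p{\left(o \right)} = - \frac{16}{9}$ ($p{\left(o \right)} = - \frac{\left(5 - 9\right)^{2}}{9} = - \frac{\left(-4\right)^{2}}{9} = \left(- \frac{1}{9}\right) 16 = - \frac{16}{9}$)
$\frac{p{\left(B{\left(s,-7 \right)} \right)}}{3545} - \frac{436}{-1155} = - \frac{16}{9 \cdot 3545} - \frac{436}{-1155} = \left(- \frac{16}{9}\right) \frac{1}{3545} - - \frac{436}{1155} = - \frac{16}{31905} + \frac{436}{1155} = \frac{185228}{491337}$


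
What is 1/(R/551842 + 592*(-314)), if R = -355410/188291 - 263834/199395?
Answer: -10359256370388345/1925661448239020947682 ≈ -5.3796e-6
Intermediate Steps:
R = -120544544644/37544283945 (R = -355410*1/188291 - 263834*1/199395 = -355410/188291 - 263834/199395 = -120544544644/37544283945 ≈ -3.2107)
1/(R/551842 + 592*(-314)) = 1/(-120544544644/37544283945/551842 + 592*(-314)) = 1/(-120544544644/37544283945*1/551842 - 185888) = 1/(-60272272322/10359256370388345 - 185888) = 1/(-1925661448239020947682/10359256370388345) = -10359256370388345/1925661448239020947682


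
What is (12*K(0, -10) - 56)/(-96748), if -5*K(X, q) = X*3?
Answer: 14/24187 ≈ 0.00057882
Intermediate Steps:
K(X, q) = -3*X/5 (K(X, q) = -X*3/5 = -3*X/5)
(12*K(0, -10) - 56)/(-96748) = (12*(-3/5*0) - 56)/(-96748) = (12*0 - 56)*(-1/96748) = (0 - 56)*(-1/96748) = -56*(-1/96748) = 14/24187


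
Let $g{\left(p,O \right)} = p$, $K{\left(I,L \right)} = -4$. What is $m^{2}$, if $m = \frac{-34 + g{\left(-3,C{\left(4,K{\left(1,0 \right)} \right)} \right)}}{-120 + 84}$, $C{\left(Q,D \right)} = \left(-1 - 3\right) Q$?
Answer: $\frac{1369}{1296} \approx 1.0563$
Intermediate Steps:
$C{\left(Q,D \right)} = - 4 Q$
$m = \frac{37}{36}$ ($m = \frac{-34 - 3}{-120 + 84} = - \frac{37}{-36} = \left(-37\right) \left(- \frac{1}{36}\right) = \frac{37}{36} \approx 1.0278$)
$m^{2} = \left(\frac{37}{36}\right)^{2} = \frac{1369}{1296}$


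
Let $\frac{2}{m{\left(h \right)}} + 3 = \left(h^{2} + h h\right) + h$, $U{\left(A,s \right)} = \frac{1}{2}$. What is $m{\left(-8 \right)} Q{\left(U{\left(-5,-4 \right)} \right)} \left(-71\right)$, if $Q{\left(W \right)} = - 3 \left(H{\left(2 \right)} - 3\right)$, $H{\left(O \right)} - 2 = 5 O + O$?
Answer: $\frac{1562}{39} \approx 40.051$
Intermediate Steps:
$H{\left(O \right)} = 2 + 6 O$ ($H{\left(O \right)} = 2 + \left(5 O + O\right) = 2 + 6 O$)
$U{\left(A,s \right)} = \frac{1}{2}$
$m{\left(h \right)} = \frac{2}{-3 + h + 2 h^{2}}$ ($m{\left(h \right)} = \frac{2}{-3 + \left(\left(h^{2} + h h\right) + h\right)} = \frac{2}{-3 + \left(\left(h^{2} + h^{2}\right) + h\right)} = \frac{2}{-3 + \left(2 h^{2} + h\right)} = \frac{2}{-3 + \left(h + 2 h^{2}\right)} = \frac{2}{-3 + h + 2 h^{2}}$)
$Q{\left(W \right)} = -33$ ($Q{\left(W \right)} = - 3 \left(\left(2 + 6 \cdot 2\right) - 3\right) = - 3 \left(\left(2 + 12\right) - 3\right) = - 3 \left(14 - 3\right) = \left(-3\right) 11 = -33$)
$m{\left(-8 \right)} Q{\left(U{\left(-5,-4 \right)} \right)} \left(-71\right) = \frac{2}{-3 - 8 + 2 \left(-8\right)^{2}} \left(-33\right) \left(-71\right) = \frac{2}{-3 - 8 + 2 \cdot 64} \left(-33\right) \left(-71\right) = \frac{2}{-3 - 8 + 128} \left(-33\right) \left(-71\right) = \frac{2}{117} \left(-33\right) \left(-71\right) = \left(- \frac{22}{39}\right) \left(-71\right) = \frac{1562}{39}$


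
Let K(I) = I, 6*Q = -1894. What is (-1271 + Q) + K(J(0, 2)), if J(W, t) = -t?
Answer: -4766/3 ≈ -1588.7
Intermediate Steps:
Q = -947/3 (Q = (⅙)*(-1894) = -947/3 ≈ -315.67)
(-1271 + Q) + K(J(0, 2)) = (-1271 - 947/3) - 1*2 = -4760/3 - 2 = -4766/3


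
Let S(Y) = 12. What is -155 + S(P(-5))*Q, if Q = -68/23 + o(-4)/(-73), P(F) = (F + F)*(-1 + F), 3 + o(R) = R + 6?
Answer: -319537/1679 ≈ -190.31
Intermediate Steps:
o(R) = 3 + R (o(R) = -3 + (R + 6) = -3 + (6 + R) = 3 + R)
P(F) = 2*F*(-1 + F) (P(F) = (2*F)*(-1 + F) = 2*F*(-1 + F))
Q = -4941/1679 (Q = -68/23 + (3 - 4)/(-73) = -68*1/23 - 1*(-1/73) = -68/23 + 1/73 = -4941/1679 ≈ -2.9428)
-155 + S(P(-5))*Q = -155 + 12*(-4941/1679) = -155 - 59292/1679 = -319537/1679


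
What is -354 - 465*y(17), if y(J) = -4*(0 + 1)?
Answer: 1506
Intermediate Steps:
y(J) = -4 (y(J) = -4*1 = -4)
-354 - 465*y(17) = -354 - 465*(-4) = -354 + 1860 = 1506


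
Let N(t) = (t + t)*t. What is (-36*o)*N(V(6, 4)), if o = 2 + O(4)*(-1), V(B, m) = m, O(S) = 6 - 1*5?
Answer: -1152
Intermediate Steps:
O(S) = 1 (O(S) = 6 - 5 = 1)
N(t) = 2*t² (N(t) = (2*t)*t = 2*t²)
o = 1 (o = 2 + 1*(-1) = 2 - 1 = 1)
(-36*o)*N(V(6, 4)) = (-36*1)*(2*4²) = -72*16 = -36*32 = -1152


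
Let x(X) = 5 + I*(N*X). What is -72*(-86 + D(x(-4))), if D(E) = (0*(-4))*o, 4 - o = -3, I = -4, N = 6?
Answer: 6192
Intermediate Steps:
o = 7 (o = 4 - 1*(-3) = 4 + 3 = 7)
x(X) = 5 - 24*X
D(E) = 0 (D(E) = (0*(-4))*7 = 0*7 = 0)
-72*(-86 + D(x(-4))) = -72*(-86 + 0) = -72*(-86) = 6192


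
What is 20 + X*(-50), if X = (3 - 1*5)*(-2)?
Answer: -180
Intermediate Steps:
X = 4 (X = (3 - 5)*(-2) = -2*(-2) = 4)
20 + X*(-50) = 20 + 4*(-50) = 20 - 200 = -180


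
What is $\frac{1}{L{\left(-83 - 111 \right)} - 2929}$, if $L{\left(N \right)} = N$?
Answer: $- \frac{1}{3123} \approx -0.0003202$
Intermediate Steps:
$\frac{1}{L{\left(-83 - 111 \right)} - 2929} = \frac{1}{\left(-83 - 111\right) - 2929} = \frac{1}{-194 - 2929} = \frac{1}{-3123} = - \frac{1}{3123}$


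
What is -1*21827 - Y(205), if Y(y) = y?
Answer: -22032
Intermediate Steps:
-1*21827 - Y(205) = -1*21827 - 1*205 = -21827 - 205 = -22032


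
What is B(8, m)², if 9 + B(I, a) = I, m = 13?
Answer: 1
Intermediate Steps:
B(I, a) = -9 + I
B(8, m)² = (-9 + 8)² = (-1)² = 1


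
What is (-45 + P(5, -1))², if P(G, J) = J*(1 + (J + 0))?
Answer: 2025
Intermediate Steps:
P(G, J) = J*(1 + J)
(-45 + P(5, -1))² = (-45 - (1 - 1))² = (-45 - 1*0)² = (-45 + 0)² = (-45)² = 2025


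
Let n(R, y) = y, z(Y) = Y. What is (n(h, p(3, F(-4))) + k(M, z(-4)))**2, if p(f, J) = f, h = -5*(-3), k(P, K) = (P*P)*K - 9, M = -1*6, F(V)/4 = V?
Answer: 22500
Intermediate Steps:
F(V) = 4*V
M = -6
k(P, K) = -9 + K*P**2 (k(P, K) = P**2*K - 9 = K*P**2 - 9 = -9 + K*P**2)
h = 15
(n(h, p(3, F(-4))) + k(M, z(-4)))**2 = (3 + (-9 - 4*(-6)**2))**2 = (3 + (-9 - 4*36))**2 = (3 + (-9 - 144))**2 = (3 - 153)**2 = (-150)**2 = 22500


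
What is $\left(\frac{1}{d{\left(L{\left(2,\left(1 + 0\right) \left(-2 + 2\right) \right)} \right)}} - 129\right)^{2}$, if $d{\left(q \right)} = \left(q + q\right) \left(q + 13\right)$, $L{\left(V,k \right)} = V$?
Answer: $\frac{59892121}{3600} \approx 16637.0$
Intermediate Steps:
$d{\left(q \right)} = 2 q \left(13 + q\right)$
$\left(\frac{1}{d{\left(L{\left(2,\left(1 + 0\right) \left(-2 + 2\right) \right)} \right)}} - 129\right)^{2} = \left(\frac{1}{2 \cdot 2 \left(13 + 2\right)} - 129\right)^{2} = \left(\frac{1}{2 \cdot 2 \cdot 15} - 129\right)^{2} = \left(\frac{1}{60} - 129\right)^{2} = \left(- \frac{7739}{60}\right)^{2} = \frac{59892121}{3600}$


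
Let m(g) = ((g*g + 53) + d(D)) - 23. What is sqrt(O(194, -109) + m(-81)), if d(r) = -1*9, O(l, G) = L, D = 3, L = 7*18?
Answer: 2*sqrt(1677) ≈ 81.902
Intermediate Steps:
L = 126
O(l, G) = 126
d(r) = -9
m(g) = 21 + g**2 (m(g) = ((g*g + 53) - 9) - 23 = ((g**2 + 53) - 9) - 23 = ((53 + g**2) - 9) - 23 = (44 + g**2) - 23 = 21 + g**2)
sqrt(O(194, -109) + m(-81)) = sqrt(126 + (21 + (-81)**2)) = sqrt(126 + (21 + 6561)) = sqrt(126 + 6582) = sqrt(6708) = 2*sqrt(1677)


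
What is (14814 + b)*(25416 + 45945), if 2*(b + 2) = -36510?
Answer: -245695923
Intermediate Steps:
b = -18257 (b = -2 + (1/2)*(-36510) = -2 - 18255 = -18257)
(14814 + b)*(25416 + 45945) = (14814 - 18257)*(25416 + 45945) = -3443*71361 = -245695923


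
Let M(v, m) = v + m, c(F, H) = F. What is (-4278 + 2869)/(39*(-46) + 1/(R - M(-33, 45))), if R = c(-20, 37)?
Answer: 45088/57409 ≈ 0.78538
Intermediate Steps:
R = -20
M(v, m) = m + v
(-4278 + 2869)/(39*(-46) + 1/(R - M(-33, 45))) = (-4278 + 2869)/(39*(-46) + 1/(-20 - (45 - 33))) = -1409/(-1794 + 1/(-20 - 1*12)) = -1409/(-1794 + 1/(-20 - 12)) = -1409/(-1794 + 1/(-32)) = -1409/(-1794 - 1/32) = -1409/(-57409/32) = -1409*(-32/57409) = 45088/57409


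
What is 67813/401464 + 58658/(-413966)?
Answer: 323085789/11870889016 ≈ 0.027217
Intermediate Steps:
67813/401464 + 58658/(-413966) = 67813*(1/401464) + 58658*(-1/413966) = 67813/401464 - 29329/206983 = 323085789/11870889016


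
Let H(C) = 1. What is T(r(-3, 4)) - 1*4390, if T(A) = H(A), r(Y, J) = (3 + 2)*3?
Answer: -4389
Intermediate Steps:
r(Y, J) = 15 (r(Y, J) = 5*3 = 15)
T(A) = 1
T(r(-3, 4)) - 1*4390 = 1 - 1*4390 = 1 - 4390 = -4389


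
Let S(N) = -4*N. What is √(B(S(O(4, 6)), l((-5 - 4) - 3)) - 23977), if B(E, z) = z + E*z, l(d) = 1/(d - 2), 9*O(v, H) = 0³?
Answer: I*√4699506/14 ≈ 154.85*I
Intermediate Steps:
O(v, H) = 0 (O(v, H) = (⅑)*0³ = (⅑)*0 = 0)
l(d) = 1/(-2 + d)
√(B(S(O(4, 6)), l((-5 - 4) - 3)) - 23977) = √((1 - 4*0)/(-2 + ((-5 - 4) - 3)) - 23977) = √((1 + 0)/(-2 + (-9 - 3)) - 23977) = √(1/(-2 - 12) - 23977) = √(1/(-14) - 23977) = √(-1/14*1 - 23977) = √(-1/14 - 23977) = √(-335679/14) = I*√4699506/14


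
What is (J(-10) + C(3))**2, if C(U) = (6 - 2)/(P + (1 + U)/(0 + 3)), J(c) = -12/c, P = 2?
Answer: 144/25 ≈ 5.7600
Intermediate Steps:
C(U) = 4/(7/3 + U/3) (C(U) = (6 - 2)/(2 + (1 + U)/(0 + 3)) = 4/(2 + (1 + U)/3) = 4/(2 + (1 + U)*(1/3)) = 4/(2 + (1/3 + U/3)) = 4/(7/3 + U/3))
(J(-10) + C(3))**2 = (-12/(-10) + 12/(7 + 3))**2 = (-12*(-1/10) + 12/10)**2 = (6/5 + 12*(1/10))**2 = (6/5 + 6/5)**2 = (12/5)**2 = 144/25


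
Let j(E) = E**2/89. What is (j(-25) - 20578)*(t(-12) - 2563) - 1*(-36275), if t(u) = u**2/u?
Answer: 4717582250/89 ≈ 5.3007e+7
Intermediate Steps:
t(u) = u
j(E) = E**2/89
(j(-25) - 20578)*(t(-12) - 2563) - 1*(-36275) = ((1/89)*(-25)**2 - 20578)*(-12 - 2563) - 1*(-36275) = ((1/89)*625 - 20578)*(-2575) + 36275 = (625/89 - 20578)*(-2575) + 36275 = -1830817/89*(-2575) + 36275 = 4714353775/89 + 36275 = 4717582250/89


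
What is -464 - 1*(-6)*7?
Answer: -422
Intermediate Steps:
-464 - 1*(-6)*7 = -464 + 6*7 = -464 + 42 = -422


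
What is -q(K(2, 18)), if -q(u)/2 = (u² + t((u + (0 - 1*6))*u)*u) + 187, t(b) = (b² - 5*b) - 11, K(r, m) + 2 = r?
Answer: 374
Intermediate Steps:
K(r, m) = -2 + r
t(b) = -11 + b² - 5*b
q(u) = -374 - 2*u² - 2*u*(-11 + u²*(-6 + u)² - 5*u*(-6 + u)) (q(u) = -2*((u² + (-11 + ((u + (0 - 1*6))*u)² - 5*(u + (0 - 1*6))*u)*u) + 187) = -2*((u² + (-11 + ((u + (0 - 6))*u)² - 5*(u + (0 - 6))*u)*u) + 187) = -2*((u² + (-11 + ((u - 6)*u)² - 5*(u - 6)*u)*u) + 187) = -2*((u² + (-11 + ((-6 + u)*u)² - 5*(-6 + u)*u)*u) + 187) = -2*((u² + (-11 + (u*(-6 + u))² - 5*u*(-6 + u))*u) + 187) = -2*((u² + (-11 + u²*(-6 + u)² - 5*u*(-6 + u))*u) + 187) = -2*((u² + u*(-11 + u²*(-6 + u)² - 5*u*(-6 + u))) + 187) = -2*(187 + u² + u*(-11 + u²*(-6 + u)² - 5*u*(-6 + u))) = -374 - 2*u² - 2*u*(-11 + u²*(-6 + u)² - 5*u*(-6 + u)))
-q(K(2, 18)) = -(-374 - 2*(-2 + 2)² + 2*(-2 + 2)*(11 - (-2 + 2)²*(-6 + (-2 + 2))² + 5*(-2 + 2)*(-6 + (-2 + 2)))) = -(-374 - 2*0² + 2*0*(11 - 1*0²*(-6 + 0)² + 5*0*(-6 + 0))) = -(-374 - 2*0 + 2*0*(11 - 1*0*(-6)² + 5*0*(-6))) = -(-374 + 0 + 2*0*(11 - 1*0*36 + 0)) = -(-374 + 0 + 2*0*(11 + 0 + 0)) = -(-374 + 0 + 2*0*11) = -(-374 + 0 + 0) = -1*(-374) = 374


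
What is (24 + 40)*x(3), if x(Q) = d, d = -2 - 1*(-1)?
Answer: -64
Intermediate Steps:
d = -1 (d = -2 + 1 = -1)
x(Q) = -1
(24 + 40)*x(3) = (24 + 40)*(-1) = 64*(-1) = -64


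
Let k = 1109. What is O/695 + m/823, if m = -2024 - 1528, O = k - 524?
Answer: -397437/114397 ≈ -3.4742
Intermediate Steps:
O = 585 (O = 1109 - 524 = 585)
m = -3552
O/695 + m/823 = 585/695 - 3552/823 = 585*(1/695) - 3552*1/823 = 117/139 - 3552/823 = -397437/114397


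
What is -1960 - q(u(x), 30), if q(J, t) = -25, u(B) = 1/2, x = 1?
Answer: -1935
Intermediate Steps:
u(B) = 1/2
-1960 - q(u(x), 30) = -1960 - 1*(-25) = -1960 + 25 = -1935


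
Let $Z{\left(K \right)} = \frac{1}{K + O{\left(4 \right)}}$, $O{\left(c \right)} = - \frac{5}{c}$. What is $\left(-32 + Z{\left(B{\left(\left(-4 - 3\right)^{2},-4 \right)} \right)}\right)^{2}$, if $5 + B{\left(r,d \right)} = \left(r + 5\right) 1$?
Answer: $\frac{37307664}{36481} \approx 1022.7$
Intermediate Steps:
$B{\left(r,d \right)} = r$ ($B{\left(r,d \right)} = -5 + \left(r + 5\right) 1 = -5 + \left(5 + r\right) 1 = -5 + \left(5 + r\right) = r$)
$Z{\left(K \right)} = \frac{1}{- \frac{5}{4} + K}$ ($Z{\left(K \right)} = \frac{1}{K - \frac{5}{4}} = \frac{1}{- \frac{5}{4} + K}$)
$\left(-32 + Z{\left(B{\left(\left(-4 - 3\right)^{2},-4 \right)} \right)}\right)^{2} = \left(-32 + \frac{4}{-5 + 4 \left(-4 - 3\right)^{2}}\right)^{2} = \left(-32 + \frac{4}{-5 + 4 \left(-7\right)^{2}}\right)^{2} = \left(-32 + \frac{4}{-5 + 4 \cdot 49}\right)^{2} = \left(-32 + \frac{4}{-5 + 196}\right)^{2} = \left(-32 + \frac{4}{191}\right)^{2} = \left(- \frac{6108}{191}\right)^{2} = \frac{37307664}{36481}$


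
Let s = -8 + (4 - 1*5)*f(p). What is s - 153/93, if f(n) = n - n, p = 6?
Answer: -299/31 ≈ -9.6452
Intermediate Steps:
f(n) = 0
s = -8 (s = -8 + (4 - 1*5)*0 = -8 + (4 - 5)*0 = -8 - 1*0 = -8 + 0 = -8)
s - 153/93 = -8 - 153/93 = -8 - 153*1/93 = -8 - 51/31 = -299/31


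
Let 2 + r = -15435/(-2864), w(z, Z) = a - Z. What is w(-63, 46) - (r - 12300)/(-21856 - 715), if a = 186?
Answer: 9014850667/64643344 ≈ 139.46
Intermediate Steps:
w(z, Z) = 186 - Z
r = 9707/2864 (r = -2 - 15435/(-2864) = -2 - 15435*(-1/2864) = -2 + 15435/2864 = 9707/2864 ≈ 3.3893)
w(-63, 46) - (r - 12300)/(-21856 - 715) = (186 - 1*46) - (9707/2864 - 12300)/(-21856 - 715) = (186 - 46) - (-35217493)/(2864*(-22571)) = 140 - (-35217493)*(-1)/(2864*22571) = 140 - 1*35217493/64643344 = 140 - 35217493/64643344 = 9014850667/64643344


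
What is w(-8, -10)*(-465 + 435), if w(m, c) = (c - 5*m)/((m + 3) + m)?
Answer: 900/13 ≈ 69.231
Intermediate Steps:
w(m, c) = (c - 5*m)/(3 + 2*m) (w(m, c) = (c - 5*m)/((3 + m) + m) = (c - 5*m)/(3 + 2*m))
w(-8, -10)*(-465 + 435) = ((-10 - 5*(-8))/(3 + 2*(-8)))*(-465 + 435) = ((-10 + 40)/(3 - 16))*(-30) = (30/(-13))*(-30) = -1/13*30*(-30) = -30/13*(-30) = 900/13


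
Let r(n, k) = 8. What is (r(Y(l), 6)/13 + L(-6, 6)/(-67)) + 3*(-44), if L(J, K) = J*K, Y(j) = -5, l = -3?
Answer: -113968/871 ≈ -130.85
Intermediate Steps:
(r(Y(l), 6)/13 + L(-6, 6)/(-67)) + 3*(-44) = (8/13 - 6*6/(-67)) + 3*(-44) = (8*(1/13) - 36*(-1/67)) - 132 = (8/13 + 36/67) - 132 = 1004/871 - 132 = -113968/871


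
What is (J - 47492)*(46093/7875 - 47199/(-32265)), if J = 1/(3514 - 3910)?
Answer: -43160120767861/124220250 ≈ -3.4745e+5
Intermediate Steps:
J = -1/396 (J = 1/(-396) = -1/396 ≈ -0.0025253)
(J - 47492)*(46093/7875 - 47199/(-32265)) = (-1/396 - 47492)*(46093/7875 - 47199/(-32265)) = -18806833*(46093*(1/7875) - 47199*(-1/32265))/396 = -18806833*(46093/7875 + 15733/10755)/396 = -18806833/396*4589834/627375 = -43160120767861/124220250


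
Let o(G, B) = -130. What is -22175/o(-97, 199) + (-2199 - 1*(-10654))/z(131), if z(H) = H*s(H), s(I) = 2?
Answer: 345450/1703 ≈ 202.85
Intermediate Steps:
z(H) = 2*H (z(H) = H*2 = 2*H)
-22175/o(-97, 199) + (-2199 - 1*(-10654))/z(131) = -22175/(-130) + (-2199 - 1*(-10654))/((2*131)) = -22175*(-1/130) + (-2199 + 10654)/262 = 4435/26 + 8455*(1/262) = 4435/26 + 8455/262 = 345450/1703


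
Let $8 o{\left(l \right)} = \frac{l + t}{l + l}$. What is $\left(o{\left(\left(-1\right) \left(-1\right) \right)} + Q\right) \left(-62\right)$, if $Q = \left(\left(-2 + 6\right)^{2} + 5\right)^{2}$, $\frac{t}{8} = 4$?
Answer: $- \frac{219759}{8} \approx -27470.0$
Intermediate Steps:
$t = 32$ ($t = 8 \cdot 4 = 32$)
$o{\left(l \right)} = \frac{32 + l}{16 l}$ ($o{\left(l \right)} = \frac{\left(l + 32\right) \frac{1}{l + l}}{8} = \frac{\left(32 + l\right) \frac{1}{2 l}}{8} = \frac{\frac{1}{2} \frac{1}{l} \left(32 + l\right)}{8} = \frac{32 + l}{16 l}$)
$Q = 441$ ($Q = \left(4^{2} + 5\right)^{2} = \left(16 + 5\right)^{2} = 21^{2} = 441$)
$\left(o{\left(\left(-1\right) \left(-1\right) \right)} + Q\right) \left(-62\right) = \left(\frac{32 - -1}{16 \left(\left(-1\right) \left(-1\right)\right)} + 441\right) \left(-62\right) = \left(\frac{32 + 1}{16 \cdot 1} + 441\right) \left(-62\right) = \left(\frac{1}{16} \cdot 1 \cdot 33 + 441\right) \left(-62\right) = \left(\frac{33}{16} + 441\right) \left(-62\right) = \frac{7089}{16} \left(-62\right) = - \frac{219759}{8}$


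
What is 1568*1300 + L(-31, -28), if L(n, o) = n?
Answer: 2038369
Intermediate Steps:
1568*1300 + L(-31, -28) = 1568*1300 - 31 = 2038400 - 31 = 2038369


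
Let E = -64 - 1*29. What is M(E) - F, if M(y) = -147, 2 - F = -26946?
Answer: -27095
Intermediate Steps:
F = 26948 (F = 2 - 1*(-26946) = 2 + 26946 = 26948)
E = -93 (E = -64 - 29 = -93)
M(E) - F = -147 - 1*26948 = -147 - 26948 = -27095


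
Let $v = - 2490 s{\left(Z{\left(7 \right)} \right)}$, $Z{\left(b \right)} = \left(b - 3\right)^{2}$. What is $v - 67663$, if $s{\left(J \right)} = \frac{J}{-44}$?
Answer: $- \frac{734333}{11} \approx -66758.0$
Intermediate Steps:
$Z{\left(b \right)} = \left(-3 + b\right)^{2}$
$s{\left(J \right)} = - \frac{J}{44}$ ($s{\left(J \right)} = J \left(- \frac{1}{44}\right) = - \frac{J}{44}$)
$v = \frac{9960}{11}$ ($v = - 2490 \left(- \frac{\left(-3 + 7\right)^{2}}{44}\right) = - 2490 \left(- \frac{4^{2}}{44}\right) = - 2490 \left(\left(- \frac{1}{44}\right) 16\right) = \left(-2490\right) \left(- \frac{4}{11}\right) = \frac{9960}{11} \approx 905.45$)
$v - 67663 = \frac{9960}{11} - 67663 = - \frac{734333}{11}$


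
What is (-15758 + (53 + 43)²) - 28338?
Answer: -34880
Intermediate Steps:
(-15758 + (53 + 43)²) - 28338 = (-15758 + 96²) - 28338 = (-15758 + 9216) - 28338 = -6542 - 28338 = -34880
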